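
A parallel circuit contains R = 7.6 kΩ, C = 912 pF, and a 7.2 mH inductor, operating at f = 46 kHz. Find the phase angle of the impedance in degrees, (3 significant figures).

58.8°

ω = 2πf = 289000 rad/s
X_L = ωL = 2080 Ω
X_C = 1/(ωC) = 3790 Ω
Parallel: admittances add. Y = 1/R + 1/(jωL) + jωC
Y = (0.000132 − j0.000217) S
|Y| = 0.000254 S → |Z| = 1/|Y| = 3940 Ω, ∠Z = −∠Y = 58.8°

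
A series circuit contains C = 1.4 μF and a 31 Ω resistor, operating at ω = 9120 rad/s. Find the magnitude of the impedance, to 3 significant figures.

X_C = 1/(ωC) = 78.3 Ω
Z = 31.0 − j78.3 Ω
|Z| = √(31.0² + 78.3²) = 84.2 Ω

84.2 Ω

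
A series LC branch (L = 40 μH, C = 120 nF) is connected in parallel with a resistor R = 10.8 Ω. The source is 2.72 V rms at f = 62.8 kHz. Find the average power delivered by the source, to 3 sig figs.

ω = 2πf = 394600 rad/s
X_L = ωL = 15.8 Ω
X_C = 1/(ωC) = 21.1 Ω
Branch 1: Z₁ = R = 10.8 Ω
Branch 2 (series LC): Z₂ = j(X_L − X_C) = −j5.34 Ω
Parallel: Z = Z₁Z₂/(Z₁+Z₂), |Z| = 4.78 Ω, ∠Z = -63.7°
I = V/|Z| = 569 mA
P = VI cos φ = 2.72 × 0.569 × cos(-63.7°) = 685 mW

685 mW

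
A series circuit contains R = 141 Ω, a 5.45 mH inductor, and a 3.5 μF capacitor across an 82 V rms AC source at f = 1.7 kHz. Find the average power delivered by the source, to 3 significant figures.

ω = 2πf = 10680 rad/s
X_L = ωL = 58.2 Ω
X_C = 1/(ωC) = 26.7 Ω
Net reactance X = X_L − X_C = 31.5 Ω
Z = 141 + j31.5 Ω
|Z| = √(141² + 31.5²) = 144 Ω
∠Z = arctan(31.5/141) = 12.6°
I = V/|Z| = 568 mA
P = VI cos φ = 82 × 0.568 × cos(12.6°) = 45.4 W

45.4 W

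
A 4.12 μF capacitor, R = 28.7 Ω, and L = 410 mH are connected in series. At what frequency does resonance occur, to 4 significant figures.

ω₀ = 1/√(LC) = 1/√(0.41 × 4.12e-06) = 769.4 rad/s
f₀ = ω₀/(2π) = 122.5 Hz

122.5 Hz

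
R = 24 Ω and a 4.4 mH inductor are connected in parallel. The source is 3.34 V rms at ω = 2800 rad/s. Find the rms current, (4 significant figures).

304.7 mA

X_L = ωL = 12.32 Ω
Parallel: admittances add. Y = 1/R + 1/(jωL)
Y = (0.04167 − j0.08117) S
|Y| = 0.09124 S → |Z| = 1/|Y| = 10.96 Ω, ∠Z = −∠Y = 62.83°
I = V/|Z| = 3.34/10.96 = 304.7 mA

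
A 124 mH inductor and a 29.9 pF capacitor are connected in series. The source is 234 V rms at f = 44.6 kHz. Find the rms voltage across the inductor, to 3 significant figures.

96.1 V

ω = 2πf = 280200 rad/s
X_L = ωL = 34700 Ω
X_C = 1/(ωC) = 119000 Ω
Net reactance X = X_L − X_C = -84600 Ω
Z = − j84600 Ω
|Z| = √(0² + 84600²) = 84600 Ω
I = V/|Z| = 2.77 mA
V_L = I·|Z_L| = 0.00277 × 34700 = 96.1 V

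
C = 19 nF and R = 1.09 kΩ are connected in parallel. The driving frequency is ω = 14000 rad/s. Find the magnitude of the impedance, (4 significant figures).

1047 Ω

X_C = 1/(ωC) = 3759 Ω
Parallel: admittances add. Y = 1/R + jωC
Y = (0.0009174 + j0.0002660) S
|Y| = 0.0009552 S → |Z| = 1/|Y| = 1047 Ω, ∠Z = −∠Y = -16.17°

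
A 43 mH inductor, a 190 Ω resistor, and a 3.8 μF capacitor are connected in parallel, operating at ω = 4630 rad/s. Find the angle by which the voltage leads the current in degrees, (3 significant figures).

-67.3°

X_L = ωL = 199 Ω
X_C = 1/(ωC) = 56.8 Ω
Parallel: admittances add. Y = 1/R + 1/(jωL) + jωC
Y = (0.00526 + j0.0126) S
|Y| = 0.0136 S → |Z| = 1/|Y| = 73.4 Ω, ∠Z = −∠Y = -67.3°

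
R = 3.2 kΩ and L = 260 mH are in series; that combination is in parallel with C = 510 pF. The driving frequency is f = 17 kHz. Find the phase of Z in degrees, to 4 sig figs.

-77.80°

ω = 2πf = 106800 rad/s
X_L = ωL = 27770 Ω
X_C = 1/(ωC) = 18360 Ω
Branch 1 (R+jX_L): Z₁ = 3200 + j27770 Ω, |Z₁| = 27960 Ω
Branch 2 (−jX_C): Z₂ = −j18360 Ω
Parallel: Z = Z₁Z₂/(Z₁+Z₂), |Z| = 51610 Ω, ∠Z = -77.80°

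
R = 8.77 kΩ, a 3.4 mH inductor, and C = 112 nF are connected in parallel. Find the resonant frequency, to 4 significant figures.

8.156 kHz

ω₀ = 1/√(LC) = 1/√(0.0034 × 1.12e-07) = 51250 rad/s
f₀ = ω₀/(2π) = 8.156 kHz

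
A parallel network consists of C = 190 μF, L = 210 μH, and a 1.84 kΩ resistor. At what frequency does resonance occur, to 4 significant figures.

796.8 Hz

ω₀ = 1/√(LC) = 1/√(0.00021 × 0.00019) = 5006 rad/s
f₀ = ω₀/(2π) = 796.8 Hz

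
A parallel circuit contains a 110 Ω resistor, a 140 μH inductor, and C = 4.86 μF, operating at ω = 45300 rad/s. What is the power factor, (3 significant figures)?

X_L = ωL = 6.34 Ω
X_C = 1/(ωC) = 4.54 Ω
Parallel: admittances add. Y = 1/R + 1/(jωL) + jωC
Y = (0.00909 + j0.0625) S
|Y| = 0.0631 S → |Z| = 1/|Y| = 15.8 Ω, ∠Z = −∠Y = -81.7°
cos φ = cos(-81.7°) = 0.144

0.144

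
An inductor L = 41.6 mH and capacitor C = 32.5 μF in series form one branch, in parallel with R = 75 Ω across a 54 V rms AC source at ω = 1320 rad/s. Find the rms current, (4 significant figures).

X_L = ωL = 54.91 Ω
X_C = 1/(ωC) = 23.31 Ω
Branch 1: Z₁ = R = 75.00 Ω
Branch 2 (series LC): Z₂ = j(X_L − X_C) = j31.60 Ω
Parallel: Z = Z₁Z₂/(Z₁+Z₂), |Z| = 29.12 Ω, ∠Z = 67.15°
I = V/|Z| = 54/29.12 = 1.854 A

1.854 A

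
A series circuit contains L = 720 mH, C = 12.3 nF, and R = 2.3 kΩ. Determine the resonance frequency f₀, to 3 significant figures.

1.69 kHz

ω₀ = 1/√(LC) = 1/√(0.72 × 1.23e-08) = 10630 rad/s
f₀ = ω₀/(2π) = 1.69 kHz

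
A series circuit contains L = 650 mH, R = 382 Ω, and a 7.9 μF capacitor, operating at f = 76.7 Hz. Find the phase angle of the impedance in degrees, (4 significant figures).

7.543°

ω = 2πf = 481.9 rad/s
X_L = ωL = 313.2 Ω
X_C = 1/(ωC) = 262.7 Ω
Net reactance X = X_L − X_C = 50.59 Ω
Z = 382.0 + j50.59 Ω
|Z| = √(382.0² + 50.59²) = 385.3 Ω
∠Z = arctan(50.59/382.0) = 7.543°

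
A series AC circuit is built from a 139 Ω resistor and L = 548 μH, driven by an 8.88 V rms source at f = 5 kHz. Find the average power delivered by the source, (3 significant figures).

ω = 2πf = 31420 rad/s
X_L = ωL = 17.2 Ω
Z = 139 + j17.2 Ω
|Z| = √(139² + 17.2²) = 140 Ω
∠Z = arctan(17.2/139) = 7.06°
I = V/|Z| = 63.4 mA
P = VI cos φ = 8.88 × 0.0634 × cos(7.06°) = 559 mW

559 mW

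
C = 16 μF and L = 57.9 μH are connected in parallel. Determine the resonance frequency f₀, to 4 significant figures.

5.229 kHz

ω₀ = 1/√(LC) = 1/√(5.79e-05 × 1.6e-05) = 32850 rad/s
f₀ = ω₀/(2π) = 5.229 kHz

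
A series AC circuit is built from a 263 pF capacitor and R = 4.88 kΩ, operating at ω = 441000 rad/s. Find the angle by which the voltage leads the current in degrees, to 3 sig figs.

-60.5°

X_C = 1/(ωC) = 8620 Ω
Z = 4880 − j8620 Ω
|Z| = √(4880² + 8620²) = 9910 Ω
∠Z = arctan(-8620/4880) = -60.5°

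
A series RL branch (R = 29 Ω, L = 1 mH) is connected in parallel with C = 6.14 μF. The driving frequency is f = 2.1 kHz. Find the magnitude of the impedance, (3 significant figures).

ω = 2πf = 13190 rad/s
X_L = ωL = 13.2 Ω
X_C = 1/(ωC) = 12.3 Ω
Branch 1 (R+jX_L): Z₁ = 29.0 + j13.2 Ω, |Z₁| = 31.9 Ω
Branch 2 (−jX_C): Z₂ = −j12.3 Ω
Parallel: Z = Z₁Z₂/(Z₁+Z₂), |Z| = 13.6 Ω, ∠Z = -67.2°

13.6 Ω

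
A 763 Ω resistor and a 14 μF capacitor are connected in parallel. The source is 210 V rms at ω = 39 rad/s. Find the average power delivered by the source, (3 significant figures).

X_C = 1/(ωC) = 1830 Ω
Parallel: admittances add. Y = 1/R + jωC
Y = (0.00131 + j0.000546) S
|Y| = 0.00142 S → |Z| = 1/|Y| = 704 Ω, ∠Z = −∠Y = -22.6°
I = V/|Z| = 298 mA
P = VI cos φ = 210 × 0.298 × cos(-22.6°) = 57.8 W

57.8 W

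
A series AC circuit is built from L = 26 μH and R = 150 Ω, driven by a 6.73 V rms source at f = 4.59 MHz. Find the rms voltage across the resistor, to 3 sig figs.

ω = 2πf = 2.884e+07 rad/s
X_L = ωL = 750 Ω
Z = 150 + j750 Ω
|Z| = √(150² + 750²) = 765 Ω
I = V/|Z| = 8.80 mA
V_R = I·|Z_R| = 0.00880 × 150 = 1.32 V

1.32 V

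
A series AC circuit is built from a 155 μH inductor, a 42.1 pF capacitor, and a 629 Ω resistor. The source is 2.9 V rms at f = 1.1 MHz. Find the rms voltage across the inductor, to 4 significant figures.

ω = 2πf = 6.912e+06 rad/s
X_L = ωL = 1071 Ω
X_C = 1/(ωC) = 3437 Ω
Net reactance X = X_L − X_C = -2365 Ω
Z = 629.0 − j2365 Ω
|Z| = √(629.0² + 2365²) = 2448 Ω
I = V/|Z| = 1.185 mA
V_L = I·|Z_L| = 0.001185 × 1071 = 1.269 V

1.269 V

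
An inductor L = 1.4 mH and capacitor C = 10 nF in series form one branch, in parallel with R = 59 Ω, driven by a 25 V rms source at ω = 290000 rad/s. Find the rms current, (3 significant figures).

589 mA

X_L = ωL = 406 Ω
X_C = 1/(ωC) = 345 Ω
Branch 1: Z₁ = R = 59.0 Ω
Branch 2 (series LC): Z₂ = j(X_L − X_C) = j61.2 Ω
Parallel: Z = Z₁Z₂/(Z₁+Z₂), |Z| = 42.5 Ω, ∠Z = 44.0°
I = V/|Z| = 25/42.5 = 589 mA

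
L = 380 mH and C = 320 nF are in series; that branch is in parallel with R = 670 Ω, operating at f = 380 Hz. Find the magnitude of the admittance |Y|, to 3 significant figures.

ω = 2πf = 2388 rad/s
X_L = ωL = 907 Ω
X_C = 1/(ωC) = 1310 Ω
Branch 1: Z₁ = R = 670 Ω
Branch 2 (series LC): Z₂ = j(X_L − X_C) = −j402 Ω
Parallel: Z = Z₁Z₂/(Z₁+Z₂), |Z| = 344 Ω, ∠Z = -59.1°
|Y| = 1/|Z| = 2.90 mS

2.90 mS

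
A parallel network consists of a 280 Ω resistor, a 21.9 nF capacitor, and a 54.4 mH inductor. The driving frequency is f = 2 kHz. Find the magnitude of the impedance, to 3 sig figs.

266 Ω

ω = 2πf = 12570 rad/s
X_L = ωL = 684 Ω
X_C = 1/(ωC) = 3630 Ω
Parallel: admittances add. Y = 1/R + 1/(jωL) + jωC
Y = (0.00357 − j0.00119) S
|Y| = 0.00376 S → |Z| = 1/|Y| = 266 Ω, ∠Z = −∠Y = 18.4°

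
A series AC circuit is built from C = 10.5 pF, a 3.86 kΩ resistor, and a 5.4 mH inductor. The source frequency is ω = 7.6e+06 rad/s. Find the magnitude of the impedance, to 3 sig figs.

X_L = ωL = 41000 Ω
X_C = 1/(ωC) = 12500 Ω
Net reactance X = X_L − X_C = 28500 Ω
Z = 3860 + j28500 Ω
|Z| = √(3860² + 28500²) = 28800 Ω

28800 Ω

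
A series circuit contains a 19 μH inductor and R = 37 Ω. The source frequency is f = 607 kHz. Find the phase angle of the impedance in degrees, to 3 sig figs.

63.0°

ω = 2πf = 3.814e+06 rad/s
X_L = ωL = 72.5 Ω
Z = 37.0 + j72.5 Ω
|Z| = √(37.0² + 72.5²) = 81.4 Ω
∠Z = arctan(72.5/37.0) = 63.0°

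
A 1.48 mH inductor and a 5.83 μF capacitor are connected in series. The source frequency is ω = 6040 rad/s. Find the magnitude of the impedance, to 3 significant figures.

19.5 Ω

X_L = ωL = 8.94 Ω
X_C = 1/(ωC) = 28.4 Ω
Net reactance X = X_L − X_C = -19.5 Ω
Z = − j19.5 Ω
|Z| = √(0² + 19.5²) = 19.5 Ω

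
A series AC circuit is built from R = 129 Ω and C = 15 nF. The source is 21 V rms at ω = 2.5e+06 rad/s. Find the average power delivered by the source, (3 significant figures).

X_C = 1/(ωC) = 26.7 Ω
Z = 129 − j26.7 Ω
|Z| = √(129² + 26.7²) = 132 Ω
∠Z = arctan(-26.7/129) = -11.7°
I = V/|Z| = 159 mA
P = VI cos φ = 21 × 0.159 × cos(-11.7°) = 3.28 W

3.28 W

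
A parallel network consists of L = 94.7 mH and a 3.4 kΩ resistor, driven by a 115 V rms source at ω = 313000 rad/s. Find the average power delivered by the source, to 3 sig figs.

3.89 W

X_L = ωL = 29600 Ω
Parallel: admittances add. Y = 1/R + 1/(jωL)
Y = (0.000294 − j3.37e-05) S
|Y| = 0.000296 S → |Z| = 1/|Y| = 3380 Ω, ∠Z = −∠Y = 6.54°
I = V/|Z| = 34.0 mA
P = VI cos φ = 115 × 0.0340 × cos(6.54°) = 3.89 W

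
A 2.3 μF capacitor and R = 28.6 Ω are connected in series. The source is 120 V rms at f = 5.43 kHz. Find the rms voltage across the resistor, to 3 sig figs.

ω = 2πf = 34120 rad/s
X_C = 1/(ωC) = 12.7 Ω
Z = 28.6 − j12.7 Ω
|Z| = √(28.6² + 12.7²) = 31.3 Ω
I = V/|Z| = 3.83 A
V_R = I·|Z_R| = 3.83 × 28.6 = 110 V

110 V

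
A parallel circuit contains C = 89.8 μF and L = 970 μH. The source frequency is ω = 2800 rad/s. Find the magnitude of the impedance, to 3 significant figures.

X_L = ωL = 2.72 Ω
X_C = 1/(ωC) = 3.98 Ω
Parallel: admittances add. Y = 1/(jωL) + jωC
Y = (0 − j0.117) S
|Y| = 0.117 S → |Z| = 1/|Y| = 8.57 Ω, ∠Z = −∠Y = 90.0°

8.57 Ω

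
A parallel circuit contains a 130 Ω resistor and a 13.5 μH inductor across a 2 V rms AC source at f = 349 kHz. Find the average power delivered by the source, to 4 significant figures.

ω = 2πf = 2.193e+06 rad/s
X_L = ωL = 29.60 Ω
Parallel: admittances add. Y = 1/R + 1/(jωL)
Y = (0.007692 − j0.03378) S
|Y| = 0.03464 S → |Z| = 1/|Y| = 28.86 Ω, ∠Z = −∠Y = 77.17°
I = V/|Z| = 69.29 mA
P = VI cos φ = 2 × 0.06929 × cos(77.17°) = 30.77 mW

30.77 mW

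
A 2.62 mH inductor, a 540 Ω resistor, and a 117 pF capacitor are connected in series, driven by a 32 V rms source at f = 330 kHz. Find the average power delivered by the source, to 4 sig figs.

275.3 mW

ω = 2πf = 2.073e+06 rad/s
X_L = ωL = 5432 Ω
X_C = 1/(ωC) = 4122 Ω
Net reactance X = X_L − X_C = 1310 Ω
Z = 540.0 + j1310 Ω
|Z| = √(540.0² + 1310²) = 1417 Ω
∠Z = arctan(1310/540.0) = 67.60°
I = V/|Z| = 22.58 mA
P = VI cos φ = 32 × 0.02258 × cos(67.60°) = 275.3 mW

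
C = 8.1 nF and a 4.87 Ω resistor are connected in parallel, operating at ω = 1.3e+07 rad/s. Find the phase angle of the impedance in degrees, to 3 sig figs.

X_C = 1/(ωC) = 9.50 Ω
Parallel: admittances add. Y = 1/R + jωC
Y = (0.205 + j0.105) S
|Y| = 0.231 S → |Z| = 1/|Y| = 4.33 Ω, ∠Z = −∠Y = -27.1°

-27.1°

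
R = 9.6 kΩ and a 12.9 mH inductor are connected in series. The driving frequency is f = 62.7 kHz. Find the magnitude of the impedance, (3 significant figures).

10900 Ω

ω = 2πf = 394000 rad/s
X_L = ωL = 5080 Ω
Z = 9600 + j5080 Ω
|Z| = √(9600² + 5080²) = 10900 Ω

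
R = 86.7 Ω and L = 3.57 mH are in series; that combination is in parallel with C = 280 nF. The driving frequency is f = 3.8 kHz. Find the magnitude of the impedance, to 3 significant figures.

ω = 2πf = 23880 rad/s
X_L = ωL = 85.2 Ω
X_C = 1/(ωC) = 150 Ω
Branch 1 (R+jX_L): Z₁ = 86.7 + j85.2 Ω, |Z₁| = 122 Ω
Branch 2 (−jX_C): Z₂ = −j150 Ω
Parallel: Z = Z₁Z₂/(Z₁+Z₂), |Z| = 168 Ω, ∠Z = -8.91°

168 Ω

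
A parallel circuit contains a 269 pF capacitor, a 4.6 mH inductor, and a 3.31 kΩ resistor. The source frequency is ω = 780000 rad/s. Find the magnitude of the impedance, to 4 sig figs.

X_L = ωL = 3588 Ω
X_C = 1/(ωC) = 4766 Ω
Parallel: admittances add. Y = 1/R + 1/(jωL) + jωC
Y = (0.0003021 − j6.889e-05) S
|Y| = 0.0003099 S → |Z| = 1/|Y| = 3227 Ω, ∠Z = −∠Y = 12.84°

3227 Ω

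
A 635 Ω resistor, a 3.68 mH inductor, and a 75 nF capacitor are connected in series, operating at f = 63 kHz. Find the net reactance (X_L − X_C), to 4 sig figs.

ω = 2πf = 395800 rad/s
X_L = ωL = 1457 Ω
X_C = 1/(ωC) = 33.68 Ω
X = 1457 − 33.68 = 1423 Ω

1423 Ω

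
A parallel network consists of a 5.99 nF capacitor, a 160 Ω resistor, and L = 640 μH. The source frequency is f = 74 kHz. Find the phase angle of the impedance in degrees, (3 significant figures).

ω = 2πf = 465000 rad/s
X_L = ωL = 298 Ω
X_C = 1/(ωC) = 359 Ω
Parallel: admittances add. Y = 1/R + 1/(jωL) + jωC
Y = (0.00625 − j0.000575) S
|Y| = 0.00628 S → |Z| = 1/|Y| = 159 Ω, ∠Z = −∠Y = 5.26°

5.26°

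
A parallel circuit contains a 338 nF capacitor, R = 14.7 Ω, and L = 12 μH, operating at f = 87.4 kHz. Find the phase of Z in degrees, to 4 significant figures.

-26.46°

ω = 2πf = 549200 rad/s
X_L = ωL = 6.590 Ω
X_C = 1/(ωC) = 5.388 Ω
Parallel: admittances add. Y = 1/R + 1/(jωL) + jωC
Y = (0.06803 + j0.03386) S
|Y| = 0.07599 S → |Z| = 1/|Y| = 13.16 Ω, ∠Z = −∠Y = -26.46°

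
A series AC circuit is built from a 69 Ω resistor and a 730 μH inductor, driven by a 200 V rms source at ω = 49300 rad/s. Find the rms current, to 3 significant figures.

2.57 A

X_L = ωL = 36.0 Ω
Z = 69.0 + j36.0 Ω
|Z| = √(69.0² + 36.0²) = 77.8 Ω
I = V/|Z| = 200/77.8 = 2.57 A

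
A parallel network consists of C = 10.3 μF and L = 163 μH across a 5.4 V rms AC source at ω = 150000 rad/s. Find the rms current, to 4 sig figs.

X_L = ωL = 24.45 Ω
X_C = 1/(ωC) = 0.6472 Ω
Parallel: admittances add. Y = 1/(jωL) + jωC
Y = (0 + j1.504) S
|Y| = 1.504 S → |Z| = 1/|Y| = 0.6648 Ω, ∠Z = −∠Y = -90.00°
I = V/|Z| = 5.4/0.6648 = 8.122 A

8.122 A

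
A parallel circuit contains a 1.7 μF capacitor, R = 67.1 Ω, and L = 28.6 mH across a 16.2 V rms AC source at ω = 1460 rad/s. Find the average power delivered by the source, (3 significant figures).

3.91 W

X_L = ωL = 41.8 Ω
X_C = 1/(ωC) = 403 Ω
Parallel: admittances add. Y = 1/R + 1/(jωL) + jωC
Y = (0.0149 − j0.0215) S
|Y| = 0.0261 S → |Z| = 1/|Y| = 38.3 Ω, ∠Z = −∠Y = 55.2°
I = V/|Z| = 423 mA
P = VI cos φ = 16.2 × 0.423 × cos(55.2°) = 3.91 W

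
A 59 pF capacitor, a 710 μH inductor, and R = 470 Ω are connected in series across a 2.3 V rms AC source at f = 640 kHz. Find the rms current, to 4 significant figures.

1.599 mA

ω = 2πf = 4.021e+06 rad/s
X_L = ωL = 2855 Ω
X_C = 1/(ωC) = 4215 Ω
Net reactance X = X_L − X_C = -1360 Ω
Z = 470.0 − j1360 Ω
|Z| = √(470.0² + 1360²) = 1439 Ω
I = V/|Z| = 2.3/1439 = 1.599 mA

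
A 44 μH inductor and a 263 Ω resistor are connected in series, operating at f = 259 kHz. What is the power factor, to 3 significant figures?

0.965

ω = 2πf = 1.627e+06 rad/s
X_L = ωL = 71.6 Ω
Z = 263 + j71.6 Ω
|Z| = √(263² + 71.6²) = 273 Ω
∠Z = arctan(71.6/263) = 15.2°
cos φ = cos(15.2°) = 0.965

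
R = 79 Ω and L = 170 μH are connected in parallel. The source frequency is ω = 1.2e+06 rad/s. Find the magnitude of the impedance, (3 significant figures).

73.7 Ω

X_L = ωL = 204 Ω
Parallel: admittances add. Y = 1/R + 1/(jωL)
Y = (0.0127 − j0.00490) S
|Y| = 0.0136 S → |Z| = 1/|Y| = 73.7 Ω, ∠Z = −∠Y = 21.2°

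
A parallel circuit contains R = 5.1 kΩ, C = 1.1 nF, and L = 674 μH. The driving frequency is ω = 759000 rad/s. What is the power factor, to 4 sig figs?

0.1725

X_L = ωL = 511.6 Ω
X_C = 1/(ωC) = 1198 Ω
Parallel: admittances add. Y = 1/R + 1/(jωL) + jωC
Y = (0.0001961 − j0.001120) S
|Y| = 0.001137 S → |Z| = 1/|Y| = 879.6 Ω, ∠Z = −∠Y = 80.07°
cos φ = cos(80.07°) = 0.1725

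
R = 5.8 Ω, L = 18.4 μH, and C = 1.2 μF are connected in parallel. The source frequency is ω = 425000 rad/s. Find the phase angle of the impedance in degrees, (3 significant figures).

X_L = ωL = 7.82 Ω
X_C = 1/(ωC) = 1.96 Ω
Parallel: admittances add. Y = 1/R + 1/(jωL) + jωC
Y = (0.172 + j0.382) S
|Y| = 0.419 S → |Z| = 1/|Y| = 2.39 Ω, ∠Z = −∠Y = -65.7°

-65.7°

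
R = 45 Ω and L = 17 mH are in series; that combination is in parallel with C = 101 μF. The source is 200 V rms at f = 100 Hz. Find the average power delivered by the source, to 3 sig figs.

ω = 2πf = 628.3 rad/s
X_L = ωL = 10.7 Ω
X_C = 1/(ωC) = 15.8 Ω
Branch 1 (R+jX_L): Z₁ = 45.0 + j10.7 Ω, |Z₁| = 46.3 Ω
Branch 2 (−jX_C): Z₂ = −j15.8 Ω
Parallel: Z = Z₁Z₂/(Z₁+Z₂), |Z| = 16.1 Ω, ∠Z = -70.2°
I = V/|Z| = 12.4 A
P = VI cos φ = 200 × 12.4 × cos(-70.2°) = 841 W

841 W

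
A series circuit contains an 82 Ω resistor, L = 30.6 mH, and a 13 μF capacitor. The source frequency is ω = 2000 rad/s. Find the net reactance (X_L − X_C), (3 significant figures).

X_L = ωL = 61.2 Ω
X_C = 1/(ωC) = 38.5 Ω
X = 61.2 − 38.5 = 22.7 Ω

22.7 Ω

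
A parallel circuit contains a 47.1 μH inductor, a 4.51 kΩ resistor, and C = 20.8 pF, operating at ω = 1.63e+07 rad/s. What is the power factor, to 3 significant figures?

0.224

X_L = ωL = 768 Ω
X_C = 1/(ωC) = 2950 Ω
Parallel: admittances add. Y = 1/R + 1/(jωL) + jωC
Y = (0.000222 − j0.000964) S
|Y| = 0.000989 S → |Z| = 1/|Y| = 1010 Ω, ∠Z = −∠Y = 77.0°
cos φ = cos(77.0°) = 0.224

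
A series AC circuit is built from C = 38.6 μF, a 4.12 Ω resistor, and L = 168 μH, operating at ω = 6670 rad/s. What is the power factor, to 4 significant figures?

X_L = ωL = 1.121 Ω
X_C = 1/(ωC) = 3.884 Ω
Net reactance X = X_L − X_C = -2.764 Ω
Z = 4.120 − j2.764 Ω
|Z| = √(4.120² + 2.764²) = 4.961 Ω
∠Z = arctan(-2.764/4.120) = -33.85°
cos φ = cos(-33.85°) = 0.8305

0.8305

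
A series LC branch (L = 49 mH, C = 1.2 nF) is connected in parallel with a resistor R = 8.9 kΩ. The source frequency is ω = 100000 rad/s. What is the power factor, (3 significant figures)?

0.360

X_L = ωL = 4900 Ω
X_C = 1/(ωC) = 8330 Ω
Branch 1: Z₁ = R = 8900 Ω
Branch 2 (series LC): Z₂ = j(X_L − X_C) = −j3430 Ω
Parallel: Z = Z₁Z₂/(Z₁+Z₂), |Z| = 3200 Ω, ∠Z = -68.9°
cos φ = cos(-68.9°) = 0.360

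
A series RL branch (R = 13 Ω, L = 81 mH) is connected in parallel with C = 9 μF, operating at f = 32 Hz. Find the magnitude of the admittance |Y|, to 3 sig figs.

46.6 mS

ω = 2πf = 201.1 rad/s
X_L = ωL = 16.3 Ω
X_C = 1/(ωC) = 553 Ω
Branch 1 (R+jX_L): Z₁ = 13.0 + j16.3 Ω, |Z₁| = 20.8 Ω
Branch 2 (−jX_C): Z₂ = −j553 Ω
Parallel: Z = Z₁Z₂/(Z₁+Z₂), |Z| = 21.5 Ω, ∠Z = 50.0°
|Y| = 1/|Z| = 46.6 mS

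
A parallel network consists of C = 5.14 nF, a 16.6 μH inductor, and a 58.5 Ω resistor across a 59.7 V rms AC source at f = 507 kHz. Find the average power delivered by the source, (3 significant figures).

60.9 W

ω = 2πf = 3.186e+06 rad/s
X_L = ωL = 52.9 Ω
X_C = 1/(ωC) = 61.1 Ω
Parallel: admittances add. Y = 1/R + 1/(jωL) + jωC
Y = (0.0171 − j0.00254) S
|Y| = 0.0173 S → |Z| = 1/|Y| = 57.9 Ω, ∠Z = −∠Y = 8.44°
I = V/|Z| = 1.03 A
P = VI cos φ = 59.7 × 1.03 × cos(8.44°) = 60.9 W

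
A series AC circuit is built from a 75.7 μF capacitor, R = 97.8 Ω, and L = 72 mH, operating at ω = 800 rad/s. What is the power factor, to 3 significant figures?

X_L = ωL = 57.6 Ω
X_C = 1/(ωC) = 16.5 Ω
Net reactance X = X_L − X_C = 41.1 Ω
Z = 97.8 + j41.1 Ω
|Z| = √(97.8² + 41.1²) = 106 Ω
∠Z = arctan(41.1/97.8) = 22.8°
cos φ = cos(22.8°) = 0.922

0.922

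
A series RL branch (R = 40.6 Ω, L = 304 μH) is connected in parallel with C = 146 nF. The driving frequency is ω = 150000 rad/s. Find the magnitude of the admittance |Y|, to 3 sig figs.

14.6 mS

X_L = ωL = 45.6 Ω
X_C = 1/(ωC) = 45.7 Ω
Branch 1 (R+jX_L): Z₁ = 40.6 + j45.6 Ω, |Z₁| = 61.1 Ω
Branch 2 (−jX_C): Z₂ = −j45.7 Ω
Parallel: Z = Z₁Z₂/(Z₁+Z₂), |Z| = 68.7 Ω, ∠Z = -41.6°
|Y| = 1/|Z| = 14.6 mS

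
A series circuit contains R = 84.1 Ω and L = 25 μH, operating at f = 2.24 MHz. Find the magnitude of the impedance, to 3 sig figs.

362 Ω

ω = 2πf = 1.407e+07 rad/s
X_L = ωL = 352 Ω
Z = 84.1 + j352 Ω
|Z| = √(84.1² + 352²) = 362 Ω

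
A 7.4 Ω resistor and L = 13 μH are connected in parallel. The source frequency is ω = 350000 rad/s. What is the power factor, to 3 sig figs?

0.524

X_L = ωL = 4.55 Ω
Parallel: admittances add. Y = 1/R + 1/(jωL)
Y = (0.135 − j0.220) S
|Y| = 0.258 S → |Z| = 1/|Y| = 3.88 Ω, ∠Z = −∠Y = 58.4°
cos φ = cos(58.4°) = 0.524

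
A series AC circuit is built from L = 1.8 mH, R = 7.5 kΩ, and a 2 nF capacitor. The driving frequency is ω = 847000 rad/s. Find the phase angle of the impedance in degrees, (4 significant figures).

7.101°

X_L = ωL = 1525 Ω
X_C = 1/(ωC) = 590.3 Ω
Net reactance X = X_L − X_C = 934.3 Ω
Z = 7500 + j934.3 Ω
|Z| = √(7500² + 934.3²) = 7558 Ω
∠Z = arctan(934.3/7500) = 7.101°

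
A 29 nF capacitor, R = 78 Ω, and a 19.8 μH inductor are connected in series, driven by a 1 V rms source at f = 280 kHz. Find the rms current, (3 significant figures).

12.6 mA

ω = 2πf = 1.759e+06 rad/s
X_L = ωL = 34.8 Ω
X_C = 1/(ωC) = 19.6 Ω
Net reactance X = X_L − X_C = 15.2 Ω
Z = 78.0 + j15.2 Ω
|Z| = √(78.0² + 15.2²) = 79.5 Ω
I = V/|Z| = 1/79.5 = 12.6 mA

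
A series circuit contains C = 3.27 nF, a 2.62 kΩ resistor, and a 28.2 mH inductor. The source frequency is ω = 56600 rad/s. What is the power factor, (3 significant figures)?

0.567

X_L = ωL = 1600 Ω
X_C = 1/(ωC) = 5400 Ω
Net reactance X = X_L − X_C = -3810 Ω
Z = 2620 − j3810 Ω
|Z| = √(2620² + 3810²) = 4620 Ω
∠Z = arctan(-3810/2620) = -55.5°
cos φ = cos(-55.5°) = 0.567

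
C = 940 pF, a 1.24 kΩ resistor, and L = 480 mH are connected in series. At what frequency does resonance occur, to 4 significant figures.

7.493 kHz

ω₀ = 1/√(LC) = 1/√(0.48 × 9.4e-10) = 47080 rad/s
f₀ = ω₀/(2π) = 7.493 kHz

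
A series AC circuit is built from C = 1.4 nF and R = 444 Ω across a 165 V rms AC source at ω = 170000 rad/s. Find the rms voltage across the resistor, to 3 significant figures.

17.3 V

X_C = 1/(ωC) = 4200 Ω
Z = 444 − j4200 Ω
|Z| = √(444² + 4200²) = 4230 Ω
I = V/|Z| = 39.1 mA
V_R = I·|Z_R| = 0.0391 × 444 = 17.3 V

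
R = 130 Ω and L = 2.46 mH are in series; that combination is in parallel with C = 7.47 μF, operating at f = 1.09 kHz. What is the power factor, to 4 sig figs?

ω = 2πf = 6849 rad/s
X_L = ωL = 16.85 Ω
X_C = 1/(ωC) = 19.55 Ω
Branch 1 (R+jX_L): Z₁ = 130.0 + j16.85 Ω, |Z₁| = 131.1 Ω
Branch 2 (−jX_C): Z₂ = −j19.55 Ω
Parallel: Z = Z₁Z₂/(Z₁+Z₂), |Z| = 19.71 Ω, ∠Z = -81.43°
cos φ = cos(-81.43°) = 0.1491

0.1491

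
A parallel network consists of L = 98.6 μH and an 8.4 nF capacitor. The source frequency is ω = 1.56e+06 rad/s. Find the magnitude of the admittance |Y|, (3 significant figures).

6.60 mS

X_L = ωL = 154 Ω
X_C = 1/(ωC) = 76.3 Ω
Parallel: admittances add. Y = 1/(jωL) + jωC
Y = (0 + j0.00660) S
|Y| = 0.00660 S → |Z| = 1/|Y| = 151 Ω, ∠Z = −∠Y = -90.0°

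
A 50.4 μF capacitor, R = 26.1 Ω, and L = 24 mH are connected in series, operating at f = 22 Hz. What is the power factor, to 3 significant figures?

ω = 2πf = 138.2 rad/s
X_L = ωL = 3.32 Ω
X_C = 1/(ωC) = 144 Ω
Net reactance X = X_L − X_C = -140 Ω
Z = 26.1 − j140 Ω
|Z| = √(26.1² + 140²) = 143 Ω
∠Z = arctan(-140/26.1) = -79.5°
cos φ = cos(-79.5°) = 0.183

0.183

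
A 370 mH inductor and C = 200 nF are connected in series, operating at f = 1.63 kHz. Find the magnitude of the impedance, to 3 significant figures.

3300 Ω

ω = 2πf = 10240 rad/s
X_L = ωL = 3790 Ω
X_C = 1/(ωC) = 488 Ω
Net reactance X = X_L − X_C = 3300 Ω
Z = j3300 Ω
|Z| = √(0² + 3300²) = 3300 Ω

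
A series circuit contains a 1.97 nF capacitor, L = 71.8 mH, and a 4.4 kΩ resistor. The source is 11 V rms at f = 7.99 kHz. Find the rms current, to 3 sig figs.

ω = 2πf = 50200 rad/s
X_L = ωL = 3600 Ω
X_C = 1/(ωC) = 10100 Ω
Net reactance X = X_L − X_C = -6510 Ω
Z = 4400 − j6510 Ω
|Z| = √(4400² + 6510²) = 7850 Ω
I = V/|Z| = 11/7850 = 1.40 mA

1.40 mA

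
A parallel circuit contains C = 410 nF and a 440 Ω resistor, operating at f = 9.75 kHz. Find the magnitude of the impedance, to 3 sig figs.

39.7 Ω

ω = 2πf = 61260 rad/s
X_C = 1/(ωC) = 39.8 Ω
Parallel: admittances add. Y = 1/R + jωC
Y = (0.00227 + j0.0251) S
|Y| = 0.0252 S → |Z| = 1/|Y| = 39.7 Ω, ∠Z = −∠Y = -84.8°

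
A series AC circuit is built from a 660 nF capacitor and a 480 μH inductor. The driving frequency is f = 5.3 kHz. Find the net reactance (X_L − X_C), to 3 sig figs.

-29.5 Ω

ω = 2πf = 33300 rad/s
X_L = ωL = 16.0 Ω
X_C = 1/(ωC) = 45.5 Ω
X = 16.0 − 45.5 = -29.5 Ω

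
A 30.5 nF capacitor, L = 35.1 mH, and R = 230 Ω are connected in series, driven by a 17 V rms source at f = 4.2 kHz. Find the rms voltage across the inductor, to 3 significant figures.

ω = 2πf = 26390 rad/s
X_L = ωL = 926 Ω
X_C = 1/(ωC) = 1240 Ω
Net reactance X = X_L − X_C = -316 Ω
Z = 230 − j316 Ω
|Z| = √(230² + 316²) = 391 Ω
I = V/|Z| = 43.5 mA
V_L = I·|Z_L| = 0.0435 × 926 = 40.3 V

40.3 V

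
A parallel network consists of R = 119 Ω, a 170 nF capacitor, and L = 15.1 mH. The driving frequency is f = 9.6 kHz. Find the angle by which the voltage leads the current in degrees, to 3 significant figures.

ω = 2πf = 60320 rad/s
X_L = ωL = 911 Ω
X_C = 1/(ωC) = 97.5 Ω
Parallel: admittances add. Y = 1/R + 1/(jωL) + jωC
Y = (0.00840 + j0.00916) S
|Y| = 0.0124 S → |Z| = 1/|Y| = 80.5 Ω, ∠Z = −∠Y = -47.5°

-47.5°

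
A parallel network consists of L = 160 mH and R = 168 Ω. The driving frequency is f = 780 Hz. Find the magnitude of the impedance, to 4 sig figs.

164.3 Ω

ω = 2πf = 4901 rad/s
X_L = ωL = 784.1 Ω
Parallel: admittances add. Y = 1/R + 1/(jωL)
Y = (0.005952 − j0.001275) S
|Y| = 0.006087 S → |Z| = 1/|Y| = 164.3 Ω, ∠Z = −∠Y = 12.09°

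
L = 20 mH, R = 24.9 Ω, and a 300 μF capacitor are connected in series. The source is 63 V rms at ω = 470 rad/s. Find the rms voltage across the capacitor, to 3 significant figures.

X_L = ωL = 9.40 Ω
X_C = 1/(ωC) = 7.09 Ω
Net reactance X = X_L − X_C = 2.31 Ω
Z = 24.9 + j2.31 Ω
|Z| = √(24.9² + 2.31²) = 25.0 Ω
I = V/|Z| = 2.52 A
V_C = I·|Z_C| = 2.52 × 7.09 = 17.9 V

17.9 V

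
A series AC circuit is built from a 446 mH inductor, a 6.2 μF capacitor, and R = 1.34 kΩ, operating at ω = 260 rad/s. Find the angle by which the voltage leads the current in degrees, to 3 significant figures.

X_L = ωL = 116 Ω
X_C = 1/(ωC) = 620 Ω
Net reactance X = X_L − X_C = -504 Ω
Z = 1340 − j504 Ω
|Z| = √(1340² + 504²) = 1430 Ω
∠Z = arctan(-504/1340) = -20.6°

-20.6°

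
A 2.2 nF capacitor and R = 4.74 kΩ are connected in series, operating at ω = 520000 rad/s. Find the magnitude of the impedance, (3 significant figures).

4820 Ω

X_C = 1/(ωC) = 874 Ω
Z = 4740 − j874 Ω
|Z| = √(4740² + 874²) = 4820 Ω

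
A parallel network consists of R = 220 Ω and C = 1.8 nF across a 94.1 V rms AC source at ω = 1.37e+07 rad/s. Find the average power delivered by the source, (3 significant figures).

40.2 W

X_C = 1/(ωC) = 40.6 Ω
Parallel: admittances add. Y = 1/R + jωC
Y = (0.00455 + j0.0247) S
|Y| = 0.0251 S → |Z| = 1/|Y| = 39.9 Ω, ∠Z = −∠Y = -79.6°
I = V/|Z| = 2.36 A
P = VI cos φ = 94.1 × 2.36 × cos(-79.6°) = 40.2 W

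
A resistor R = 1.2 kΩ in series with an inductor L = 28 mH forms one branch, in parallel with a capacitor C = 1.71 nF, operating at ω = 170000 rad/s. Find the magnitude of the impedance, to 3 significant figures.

X_L = ωL = 4760 Ω
X_C = 1/(ωC) = 3440 Ω
Branch 1 (R+jX_L): Z₁ = 1200 + j4760 Ω, |Z₁| = 4910 Ω
Branch 2 (−jX_C): Z₂ = −j3440 Ω
Parallel: Z = Z₁Z₂/(Z₁+Z₂), |Z| = 9470 Ω, ∠Z = -61.9°

9470 Ω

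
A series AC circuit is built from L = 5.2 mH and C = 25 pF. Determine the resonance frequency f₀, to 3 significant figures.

441 kHz

ω₀ = 1/√(LC) = 1/√(0.0052 × 2.5e-11) = 2.774e+06 rad/s
f₀ = ω₀/(2π) = 441 kHz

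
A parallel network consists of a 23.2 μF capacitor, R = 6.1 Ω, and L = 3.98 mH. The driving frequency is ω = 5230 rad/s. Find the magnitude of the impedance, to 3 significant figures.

X_L = ωL = 20.8 Ω
X_C = 1/(ωC) = 8.24 Ω
Parallel: admittances add. Y = 1/R + 1/(jωL) + jωC
Y = (0.164 + j0.0733) S
|Y| = 0.180 S → |Z| = 1/|Y| = 5.57 Ω, ∠Z = −∠Y = -24.1°

5.57 Ω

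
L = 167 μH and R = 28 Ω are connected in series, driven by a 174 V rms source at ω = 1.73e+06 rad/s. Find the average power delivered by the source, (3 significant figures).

10.1 W

X_L = ωL = 289 Ω
Z = 28.0 + j289 Ω
|Z| = √(28.0² + 289²) = 290 Ω
∠Z = arctan(289/28.0) = 84.5°
I = V/|Z| = 599 mA
P = VI cos φ = 174 × 0.599 × cos(84.5°) = 10.1 W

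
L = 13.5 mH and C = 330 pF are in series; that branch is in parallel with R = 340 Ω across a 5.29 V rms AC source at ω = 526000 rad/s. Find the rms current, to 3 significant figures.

X_L = ωL = 7100 Ω
X_C = 1/(ωC) = 5760 Ω
Branch 1: Z₁ = R = 340 Ω
Branch 2 (series LC): Z₂ = j(X_L − X_C) = j1340 Ω
Parallel: Z = Z₁Z₂/(Z₁+Z₂), |Z| = 330 Ω, ∠Z = 14.2°
I = V/|Z| = 5.29/330 = 16.1 mA

16.1 mA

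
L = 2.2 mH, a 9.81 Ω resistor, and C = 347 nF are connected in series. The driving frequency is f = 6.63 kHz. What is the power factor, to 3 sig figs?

0.400

ω = 2πf = 41660 rad/s
X_L = ωL = 91.6 Ω
X_C = 1/(ωC) = 69.2 Ω
Net reactance X = X_L − X_C = 22.5 Ω
Z = 9.81 + j22.5 Ω
|Z| = √(9.81² + 22.5²) = 24.5 Ω
∠Z = arctan(22.5/9.81) = 66.4°
cos φ = cos(66.4°) = 0.400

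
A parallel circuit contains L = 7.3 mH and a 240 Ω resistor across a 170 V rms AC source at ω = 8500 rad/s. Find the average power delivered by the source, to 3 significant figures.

120 W

X_L = ωL = 62.0 Ω
Parallel: admittances add. Y = 1/R + 1/(jωL)
Y = (0.00417 − j0.0161) S
|Y| = 0.0166 S → |Z| = 1/|Y| = 60.1 Ω, ∠Z = −∠Y = 75.5°
I = V/|Z| = 2.83 A
P = VI cos φ = 170 × 2.83 × cos(75.5°) = 120 W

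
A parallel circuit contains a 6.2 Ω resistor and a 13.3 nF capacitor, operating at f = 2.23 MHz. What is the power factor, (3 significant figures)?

ω = 2πf = 1.401e+07 rad/s
X_C = 1/(ωC) = 5.37 Ω
Parallel: admittances add. Y = 1/R + jωC
Y = (0.161 + j0.186) S
|Y| = 0.246 S → |Z| = 1/|Y| = 4.06 Ω, ∠Z = −∠Y = -49.1°
cos φ = cos(-49.1°) = 0.654

0.654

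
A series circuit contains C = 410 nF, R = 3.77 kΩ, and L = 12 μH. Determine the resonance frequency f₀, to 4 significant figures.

ω₀ = 1/√(LC) = 1/√(1.2e-05 × 4.1e-07) = 450800 rad/s
f₀ = ω₀/(2π) = 71.75 kHz

71.75 kHz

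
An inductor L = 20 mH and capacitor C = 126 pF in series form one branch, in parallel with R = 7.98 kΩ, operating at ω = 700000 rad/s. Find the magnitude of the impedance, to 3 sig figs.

2530 Ω

X_L = ωL = 14000 Ω
X_C = 1/(ωC) = 11300 Ω
Branch 1: Z₁ = R = 7980 Ω
Branch 2 (series LC): Z₂ = j(X_L − X_C) = j2660 Ω
Parallel: Z = Z₁Z₂/(Z₁+Z₂), |Z| = 2530 Ω, ∠Z = 71.6°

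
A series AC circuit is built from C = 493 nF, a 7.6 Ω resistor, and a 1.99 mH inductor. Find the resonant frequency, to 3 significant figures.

ω₀ = 1/√(LC) = 1/√(0.00199 × 4.93e-07) = 31930 rad/s
f₀ = ω₀/(2π) = 5.08 kHz

5.08 kHz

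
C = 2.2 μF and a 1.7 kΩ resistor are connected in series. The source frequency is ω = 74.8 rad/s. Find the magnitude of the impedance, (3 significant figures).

6310 Ω

X_C = 1/(ωC) = 6080 Ω
Z = 1700 − j6080 Ω
|Z| = √(1700² + 6080²) = 6310 Ω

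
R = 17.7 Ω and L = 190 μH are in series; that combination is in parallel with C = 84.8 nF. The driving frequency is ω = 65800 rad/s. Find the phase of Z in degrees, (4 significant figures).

29.17°

X_L = ωL = 12.50 Ω
X_C = 1/(ωC) = 179.2 Ω
Branch 1 (R+jX_L): Z₁ = 17.70 + j12.50 Ω, |Z₁| = 21.67 Ω
Branch 2 (−jX_C): Z₂ = −j179.2 Ω
Parallel: Z = Z₁Z₂/(Z₁+Z₂), |Z| = 23.16 Ω, ∠Z = 29.17°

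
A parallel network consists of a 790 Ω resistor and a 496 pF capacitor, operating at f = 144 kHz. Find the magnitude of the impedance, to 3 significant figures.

ω = 2πf = 904800 rad/s
X_C = 1/(ωC) = 2230 Ω
Parallel: admittances add. Y = 1/R + jωC
Y = (0.00127 + j0.000449) S
|Y| = 0.00134 S → |Z| = 1/|Y| = 745 Ω, ∠Z = −∠Y = -19.5°

745 Ω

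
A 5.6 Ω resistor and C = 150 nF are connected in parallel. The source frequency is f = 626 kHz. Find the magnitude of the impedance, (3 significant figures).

ω = 2πf = 3.933e+06 rad/s
X_C = 1/(ωC) = 1.69 Ω
Parallel: admittances add. Y = 1/R + jωC
Y = (0.179 + j0.590) S
|Y| = 0.616 S → |Z| = 1/|Y| = 1.62 Ω, ∠Z = −∠Y = -73.2°

1.62 Ω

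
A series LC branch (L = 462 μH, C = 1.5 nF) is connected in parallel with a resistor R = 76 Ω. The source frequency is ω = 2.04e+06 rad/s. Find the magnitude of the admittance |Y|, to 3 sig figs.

X_L = ωL = 942 Ω
X_C = 1/(ωC) = 327 Ω
Branch 1: Z₁ = R = 76.0 Ω
Branch 2 (series LC): Z₂ = j(X_L − X_C) = j616 Ω
Parallel: Z = Z₁Z₂/(Z₁+Z₂), |Z| = 75.4 Ω, ∠Z = 7.04°
|Y| = 1/|Z| = 13.3 mS

13.3 mS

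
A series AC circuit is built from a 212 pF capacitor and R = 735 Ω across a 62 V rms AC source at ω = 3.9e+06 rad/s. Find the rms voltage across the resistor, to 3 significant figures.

32.2 V

X_C = 1/(ωC) = 1210 Ω
Z = 735 − j1210 Ω
|Z| = √(735² + 1210²) = 1420 Ω
I = V/|Z| = 43.8 mA
V_R = I·|Z_R| = 0.0438 × 735 = 32.2 V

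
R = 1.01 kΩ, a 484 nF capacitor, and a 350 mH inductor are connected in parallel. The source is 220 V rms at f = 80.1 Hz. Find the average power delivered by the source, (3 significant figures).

ω = 2πf = 503.3 rad/s
X_L = ωL = 176 Ω
X_C = 1/(ωC) = 4110 Ω
Parallel: admittances add. Y = 1/R + 1/(jωL) + jωC
Y = (0.000990 − j0.00543) S
|Y| = 0.00552 S → |Z| = 1/|Y| = 181 Ω, ∠Z = −∠Y = 79.7°
I = V/|Z| = 1.22 A
P = VI cos φ = 220 × 1.22 × cos(79.7°) = 47.9 W

47.9 W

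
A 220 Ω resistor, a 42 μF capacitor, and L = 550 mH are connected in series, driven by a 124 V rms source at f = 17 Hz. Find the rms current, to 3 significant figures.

ω = 2πf = 106.8 rad/s
X_L = ωL = 58.7 Ω
X_C = 1/(ωC) = 223 Ω
Net reactance X = X_L − X_C = -164 Ω
Z = 220 − j164 Ω
|Z| = √(220² + 164²) = 274 Ω
I = V/|Z| = 124/274 = 452 mA

452 mA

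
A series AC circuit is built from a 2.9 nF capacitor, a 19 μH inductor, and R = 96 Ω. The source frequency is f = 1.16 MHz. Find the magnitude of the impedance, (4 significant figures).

ω = 2πf = 7.288e+06 rad/s
X_L = ωL = 138.5 Ω
X_C = 1/(ωC) = 47.31 Ω
Net reactance X = X_L − X_C = 91.17 Ω
Z = 96.00 + j91.17 Ω
|Z| = √(96.00² + 91.17²) = 132.4 Ω

132.4 Ω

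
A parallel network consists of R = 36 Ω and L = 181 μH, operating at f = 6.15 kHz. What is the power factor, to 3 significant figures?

ω = 2πf = 38640 rad/s
X_L = ωL = 6.99 Ω
Parallel: admittances add. Y = 1/R + 1/(jωL)
Y = (0.0278 − j0.143) S
|Y| = 0.146 S → |Z| = 1/|Y| = 6.87 Ω, ∠Z = −∠Y = 79.0°
cos φ = cos(79.0°) = 0.191

0.191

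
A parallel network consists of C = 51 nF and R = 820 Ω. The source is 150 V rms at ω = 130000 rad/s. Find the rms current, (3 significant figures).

X_C = 1/(ωC) = 151 Ω
Parallel: admittances add. Y = 1/R + jωC
Y = (0.00122 + j0.00663) S
|Y| = 0.00674 S → |Z| = 1/|Y| = 148 Ω, ∠Z = −∠Y = -79.6°
I = V/|Z| = 150/148 = 1.01 A

1.01 A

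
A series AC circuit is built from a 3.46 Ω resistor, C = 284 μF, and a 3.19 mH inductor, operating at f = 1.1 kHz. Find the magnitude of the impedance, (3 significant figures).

21.8 Ω

ω = 2πf = 6912 rad/s
X_L = ωL = 22.0 Ω
X_C = 1/(ωC) = 0.509 Ω
Net reactance X = X_L − X_C = 21.5 Ω
Z = 3.46 + j21.5 Ω
|Z| = √(3.46² + 21.5²) = 21.8 Ω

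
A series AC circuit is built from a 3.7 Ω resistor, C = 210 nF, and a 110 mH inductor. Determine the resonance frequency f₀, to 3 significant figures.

1.05 kHz

ω₀ = 1/√(LC) = 1/√(0.11 × 2.1e-07) = 6580 rad/s
f₀ = ω₀/(2π) = 1.05 kHz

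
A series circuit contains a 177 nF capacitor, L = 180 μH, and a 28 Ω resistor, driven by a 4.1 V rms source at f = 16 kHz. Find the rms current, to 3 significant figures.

86.7 mA

ω = 2πf = 100500 rad/s
X_L = ωL = 18.1 Ω
X_C = 1/(ωC) = 56.2 Ω
Net reactance X = X_L − X_C = -38.1 Ω
Z = 28.0 − j38.1 Ω
|Z| = √(28.0² + 38.1²) = 47.3 Ω
I = V/|Z| = 4.1/47.3 = 86.7 mA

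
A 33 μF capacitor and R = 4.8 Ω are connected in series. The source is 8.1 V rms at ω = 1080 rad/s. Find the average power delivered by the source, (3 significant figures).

X_C = 1/(ωC) = 28.1 Ω
Z = 4.80 − j28.1 Ω
|Z| = √(4.80² + 28.1²) = 28.5 Ω
∠Z = arctan(-28.1/4.80) = -80.3°
I = V/|Z| = 285 mA
P = VI cos φ = 8.1 × 0.285 × cos(-80.3°) = 389 mW

389 mW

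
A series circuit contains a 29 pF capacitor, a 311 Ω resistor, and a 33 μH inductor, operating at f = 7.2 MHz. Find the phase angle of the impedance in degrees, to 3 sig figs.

ω = 2πf = 4.524e+07 rad/s
X_L = ωL = 1490 Ω
X_C = 1/(ωC) = 762 Ω
Net reactance X = X_L − X_C = 731 Ω
Z = 311 + j731 Ω
|Z| = √(311² + 731²) = 794 Ω
∠Z = arctan(731/311) = 66.9°

66.9°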